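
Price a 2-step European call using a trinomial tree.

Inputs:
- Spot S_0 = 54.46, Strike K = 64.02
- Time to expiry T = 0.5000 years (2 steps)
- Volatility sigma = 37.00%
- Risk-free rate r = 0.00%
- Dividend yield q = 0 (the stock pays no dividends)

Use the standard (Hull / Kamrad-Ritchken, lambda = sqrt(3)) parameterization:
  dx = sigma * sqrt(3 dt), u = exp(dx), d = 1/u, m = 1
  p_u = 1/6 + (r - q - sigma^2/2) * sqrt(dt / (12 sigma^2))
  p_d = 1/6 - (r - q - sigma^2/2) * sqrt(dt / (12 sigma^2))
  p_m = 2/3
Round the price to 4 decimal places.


dt = T/N = 0.250000; dx = sigma*sqrt(3*dt) = 0.320429
u = exp(dx) = 1.377719; d = 1/u = 0.725837
p_u = 0.139964, p_m = 0.666667, p_d = 0.193369
Discount per step: exp(-r*dt) = 1.000000
Stock lattice S(k, j) with j the centered position index:
  k=0: S(0,+0) = 54.4600
  k=1: S(1,-1) = 39.5291; S(1,+0) = 54.4600; S(1,+1) = 75.0306
  k=2: S(2,-2) = 28.6917; S(2,-1) = 39.5291; S(2,+0) = 54.4600; S(2,+1) = 75.0306; S(2,+2) = 103.3711
Terminal payoffs V(N, j) = max(S_T - K, 0):
  V(2,-2) = 0.000000; V(2,-1) = 0.000000; V(2,+0) = 0.000000; V(2,+1) = 11.010589; V(2,+2) = 39.351086
Backward induction: V(k, j) = exp(-r*dt) * [p_u * V(k+1, j+1) + p_m * V(k+1, j) + p_d * V(k+1, j-1)]
  V(1,-1) = exp(-r*dt) * [p_u*0.000000 + p_m*0.000000 + p_d*0.000000] = 0.000000
  V(1,+0) = exp(-r*dt) * [p_u*11.010589 + p_m*0.000000 + p_d*0.000000] = 1.541088
  V(1,+1) = exp(-r*dt) * [p_u*39.351086 + p_m*11.010589 + p_d*0.000000] = 12.848137
  V(0,+0) = exp(-r*dt) * [p_u*12.848137 + p_m*1.541088 + p_d*0.000000] = 2.825672

Answer: Price = V(0,0) = 2.8257


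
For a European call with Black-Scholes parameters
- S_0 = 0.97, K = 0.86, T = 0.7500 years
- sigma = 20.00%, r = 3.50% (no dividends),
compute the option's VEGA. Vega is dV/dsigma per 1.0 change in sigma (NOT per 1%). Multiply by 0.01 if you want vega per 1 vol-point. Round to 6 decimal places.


Answer: Vega = 0.216849

Derivation:
d1 = 0.9330770295; d2 = 0.7598719488
phi(d1) = 0.2581395614; exp(-qT) = 1.0000000000; exp(-rT) = 0.9740915363
Vega = S * exp(-qT) * phi(d1) * sqrt(T) = 0.9700 * 1.0000000000 * 0.2581395614 * 0.8660254038 = 0.216849


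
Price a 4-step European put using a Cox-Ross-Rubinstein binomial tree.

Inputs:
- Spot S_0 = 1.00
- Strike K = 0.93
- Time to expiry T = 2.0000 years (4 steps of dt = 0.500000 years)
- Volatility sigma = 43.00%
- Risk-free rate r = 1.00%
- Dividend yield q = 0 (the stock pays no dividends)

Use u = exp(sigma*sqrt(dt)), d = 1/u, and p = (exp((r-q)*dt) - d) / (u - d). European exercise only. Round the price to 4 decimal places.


dt = T/N = 0.500000
u = exp(sigma*sqrt(dt)) = 1.355345; d = 1/u = 0.737820
p = (exp((r-q)*dt) - d) / (u - d) = 0.432683
Discount per step: exp(-r*dt) = 0.995012
Stock lattice S(k, i) with i counting down-moves:
  k=0: S(0,0) = 1.0000
  k=1: S(1,0) = 1.3553; S(1,1) = 0.7378
  k=2: S(2,0) = 1.8370; S(2,1) = 1.0000; S(2,2) = 0.5444
  k=3: S(3,0) = 2.4897; S(3,1) = 1.3553; S(3,2) = 0.7378; S(3,3) = 0.4017
  k=4: S(4,0) = 3.3744; S(4,1) = 1.8370; S(4,2) = 1.0000; S(4,3) = 0.5444; S(4,4) = 0.2963
Terminal payoffs V(N, i) = max(K - S_T, 0):
  V(4,0) = 0.000000; V(4,1) = 0.000000; V(4,2) = 0.000000; V(4,3) = 0.385622; V(4,4) = 0.633653
Backward induction: V(k, i) = exp(-r*dt) * [p * V(k+1, i) + (1-p) * V(k+1, i+1)].
  V(3,0) = exp(-r*dt) * [p*0.000000 + (1-p)*0.000000] = 0.000000
  V(3,1) = exp(-r*dt) * [p*0.000000 + (1-p)*0.000000] = 0.000000
  V(3,2) = exp(-r*dt) * [p*0.000000 + (1-p)*0.385622] = 0.217679
  V(3,3) = exp(-r*dt) * [p*0.385622 + (1-p)*0.633653] = 0.523709
  V(2,0) = exp(-r*dt) * [p*0.000000 + (1-p)*0.000000] = 0.000000
  V(2,1) = exp(-r*dt) * [p*0.000000 + (1-p)*0.217679] = 0.122877
  V(2,2) = exp(-r*dt) * [p*0.217679 + (1-p)*0.523709] = 0.389343
  V(1,0) = exp(-r*dt) * [p*0.000000 + (1-p)*0.122877] = 0.069362
  V(1,1) = exp(-r*dt) * [p*0.122877 + (1-p)*0.389343] = 0.272681
  V(0,0) = exp(-r*dt) * [p*0.069362 + (1-p)*0.272681] = 0.183787

Answer: Price = V(0,0) = 0.1838


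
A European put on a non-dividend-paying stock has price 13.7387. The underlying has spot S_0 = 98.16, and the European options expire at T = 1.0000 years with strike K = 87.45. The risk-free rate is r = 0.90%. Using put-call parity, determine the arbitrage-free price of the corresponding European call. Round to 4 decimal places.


Put-call parity: C - P = S_0 * exp(-qT) - K * exp(-rT).
S_0 * exp(-qT) = 98.1600 * 1.00000000 = 98.16000000
K * exp(-rT) = 87.4500 * 0.99104038 = 86.66648112
C = P + S*exp(-qT) - K*exp(-rT)
C = 13.7387 + 98.16000000 - 86.66648112 = 25.2322

Answer: Call price = 25.2322


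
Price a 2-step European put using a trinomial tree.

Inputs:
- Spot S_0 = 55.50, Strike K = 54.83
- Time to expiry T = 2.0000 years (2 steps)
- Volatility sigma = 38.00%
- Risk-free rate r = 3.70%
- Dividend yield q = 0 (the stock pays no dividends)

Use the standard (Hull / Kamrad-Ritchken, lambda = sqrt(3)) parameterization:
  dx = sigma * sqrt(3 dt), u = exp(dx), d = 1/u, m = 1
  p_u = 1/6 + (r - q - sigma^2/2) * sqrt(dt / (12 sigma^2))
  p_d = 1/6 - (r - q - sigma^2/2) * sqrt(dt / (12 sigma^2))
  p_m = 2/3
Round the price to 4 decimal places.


dt = T/N = 1.000000; dx = sigma*sqrt(3*dt) = 0.658179
u = exp(dx) = 1.931273; d = 1/u = 0.517793
p_u = 0.139926, p_m = 0.666667, p_d = 0.193407
Discount per step: exp(-r*dt) = 0.963676
Stock lattice S(k, j) with j the centered position index:
  k=0: S(0,+0) = 55.5000
  k=1: S(1,-1) = 28.7375; S(1,+0) = 55.5000; S(1,+1) = 107.1856
  k=2: S(2,-2) = 14.8801; S(2,-1) = 28.7375; S(2,+0) = 55.5000; S(2,+1) = 107.1856; S(2,+2) = 207.0047
Terminal payoffs V(N, j) = max(K - S_T, 0):
  V(2,-2) = 39.949905; V(2,-1) = 26.092476; V(2,+0) = 0.000000; V(2,+1) = 0.000000; V(2,+2) = 0.000000
Backward induction: V(k, j) = exp(-r*dt) * [p_u * V(k+1, j+1) + p_m * V(k+1, j) + p_d * V(k+1, j-1)]
  V(1,-1) = exp(-r*dt) * [p_u*0.000000 + p_m*26.092476 + p_d*39.949905] = 24.209067
  V(1,+0) = exp(-r*dt) * [p_u*0.000000 + p_m*0.000000 + p_d*26.092476] = 4.863163
  V(1,+1) = exp(-r*dt) * [p_u*0.000000 + p_m*0.000000 + p_d*0.000000] = 0.000000
  V(0,+0) = exp(-r*dt) * [p_u*0.000000 + p_m*4.863163 + p_d*24.209067] = 7.636472

Answer: Price = V(0,0) = 7.6365


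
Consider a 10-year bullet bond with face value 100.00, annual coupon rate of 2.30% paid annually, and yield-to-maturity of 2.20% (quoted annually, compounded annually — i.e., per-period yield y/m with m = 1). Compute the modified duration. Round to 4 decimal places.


Coupon per period c = face * coupon_rate / m = 2.300000
Periods per year m = 1; per-period yield y/m = 0.022000
Number of cashflows N = 10
Cashflows (t years, CF_t, discount factor 1/(1+y/m)^(m*t), PV):
  t = 1.0000: CF_t = 2.300000, DF = 0.978474, PV = 2.250489
  t = 2.0000: CF_t = 2.300000, DF = 0.957411, PV = 2.202044
  t = 3.0000: CF_t = 2.300000, DF = 0.936801, PV = 2.154642
  t = 4.0000: CF_t = 2.300000, DF = 0.916635, PV = 2.108260
  t = 5.0000: CF_t = 2.300000, DF = 0.896903, PV = 2.062877
  t = 6.0000: CF_t = 2.300000, DF = 0.877596, PV = 2.018471
  t = 7.0000: CF_t = 2.300000, DF = 0.858704, PV = 1.975020
  t = 8.0000: CF_t = 2.300000, DF = 0.840220, PV = 1.932505
  t = 9.0000: CF_t = 2.300000, DF = 0.822133, PV = 1.890905
  t = 10.0000: CF_t = 102.300000, DF = 0.804435, PV = 82.293716
Price P = sum_t PV_t = 100.888931
First compute Macaulay numerator sum_t t * PV_t:
  t * PV_t at t = 1.0000: 2.250489
  t * PV_t at t = 2.0000: 4.404089
  t * PV_t at t = 3.0000: 6.463926
  t * PV_t at t = 4.0000: 8.433042
  t * PV_t at t = 5.0000: 10.314386
  t * PV_t at t = 6.0000: 12.110825
  t * PV_t at t = 7.0000: 13.825142
  t * PV_t at t = 8.0000: 15.460042
  t * PV_t at t = 9.0000: 17.018147
  t * PV_t at t = 10.0000: 822.937164
Macaulay duration D = 913.217251 / 100.888931 = 9.051709
Modified duration = D / (1 + y/m) = 9.051709 / (1 + 0.022000) = 8.856858

Answer: Modified duration = 8.8569


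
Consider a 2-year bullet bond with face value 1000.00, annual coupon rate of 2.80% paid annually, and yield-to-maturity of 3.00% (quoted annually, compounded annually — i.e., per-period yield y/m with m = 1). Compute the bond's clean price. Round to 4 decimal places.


Coupon per period c = face * coupon_rate / m = 28.000000
Periods per year m = 1; per-period yield y/m = 0.030000
Number of cashflows N = 2
Cashflows (t years, CF_t, discount factor 1/(1+y/m)^(m*t), PV):
  t = 1.0000: CF_t = 28.000000, DF = 0.970874, PV = 27.184466
  t = 2.0000: CF_t = 1028.000000, DF = 0.942596, PV = 968.988595
Price P = sum_t PV_t = 996.173061

Answer: Price = 996.1731


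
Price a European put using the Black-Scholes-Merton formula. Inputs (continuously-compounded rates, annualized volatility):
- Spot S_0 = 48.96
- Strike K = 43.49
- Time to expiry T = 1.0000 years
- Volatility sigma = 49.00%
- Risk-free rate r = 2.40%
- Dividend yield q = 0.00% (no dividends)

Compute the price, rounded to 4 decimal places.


d1 = (ln(S/K) + (r - q + 0.5*sigma^2) * T) / (sigma * sqrt(T)) = 0.53576043
d2 = d1 - sigma * sqrt(T) = 0.04576043
exp(-rT) = 0.97628571; exp(-qT) = 1.00000000
P = K * exp(-rT) * N(-d2) - S_0 * exp(-qT) * N(-d1)
N(-d1) = 0.29606207; N(-d2) = 0.48175060
P = 43.4900 * 0.97628571 * 0.48175060 - 48.9600 * 1.00000000 * 0.29606207 = 5.9593

Answer: Price = 5.9593


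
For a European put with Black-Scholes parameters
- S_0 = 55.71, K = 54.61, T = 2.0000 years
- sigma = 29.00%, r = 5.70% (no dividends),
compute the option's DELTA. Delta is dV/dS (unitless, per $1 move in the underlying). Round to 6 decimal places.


Answer: Delta = -0.297483

Derivation:
d1 = 0.5316532238; d2 = 0.1215312907
phi(d1) = 0.3463636278; exp(-qT) = 1.0000000000; exp(-rT) = 0.8922579559
N(-d1) = 0.2974830973
Delta = -exp(-qT) * N(-d1) = -1.0000000000 * 0.2974830973 = -0.297483


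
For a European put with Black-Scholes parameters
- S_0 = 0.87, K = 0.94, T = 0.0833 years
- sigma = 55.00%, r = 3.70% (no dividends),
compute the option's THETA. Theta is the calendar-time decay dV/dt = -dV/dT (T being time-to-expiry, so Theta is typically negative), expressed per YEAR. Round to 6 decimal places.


d1 = -0.3887212240; d2 = -0.5474607906
phi(d1) = 0.3699118192; exp(-qT) = 1.0000000000; exp(-rT) = 0.9969226448
Theta = -S*exp(-qT)*phi(d1)*sigma/(2*sqrt(T)) + r*K*exp(-rT)*N(-d2) - q*S*exp(-qT)*N(-d1)
N(-d1) = 0.6512588098; N(-d2) = 0.7079688995; sqrt(T) = 0.2886173938
Term 1 = -0.8700 * 1.0000000000 * 0.3699118192 * 0.5500 / (2 * 0.2886173938) = -0.3066391862
Term 2 = 0.0370 * 0.9400 * 0.9969226448 * 0.7079688995 = 0.0245473841
Term 3 = 0 (no dividend yield, q = 0)
Theta = -0.3066391862 + (0.0245473841) + (0.0000000000) = -0.282092

Answer: Theta = -0.282092


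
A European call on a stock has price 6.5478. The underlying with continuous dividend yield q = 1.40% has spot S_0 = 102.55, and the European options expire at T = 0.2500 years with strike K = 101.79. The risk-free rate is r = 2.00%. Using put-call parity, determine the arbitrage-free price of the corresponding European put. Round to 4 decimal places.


Answer: Put price = 5.6384

Derivation:
Put-call parity: C - P = S_0 * exp(-qT) - K * exp(-rT).
S_0 * exp(-qT) = 102.5500 * 0.99650612 = 102.19170239
K * exp(-rT) = 101.7900 * 0.99501248 = 101.28232026
P = C - S*exp(-qT) + K*exp(-rT)
P = 6.5478 - 102.19170239 + 101.28232026 = 5.6384


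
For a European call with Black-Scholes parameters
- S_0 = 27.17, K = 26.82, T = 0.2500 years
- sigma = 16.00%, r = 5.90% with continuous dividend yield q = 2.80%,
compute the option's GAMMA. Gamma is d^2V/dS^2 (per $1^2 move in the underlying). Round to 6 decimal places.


Answer: Gamma = 0.174295

Derivation:
d1 = 0.2989443198; d2 = 0.2189443198
phi(d1) = 0.3815084091; exp(-qT) = 0.9930244429; exp(-rT) = 0.9853582484
Gamma = exp(-qT) * phi(d1) / (S * sigma * sqrt(T)) = 0.9930244429 * 0.3815084091 / (27.1700 * 0.1600 * 0.5000000000) = 0.174295


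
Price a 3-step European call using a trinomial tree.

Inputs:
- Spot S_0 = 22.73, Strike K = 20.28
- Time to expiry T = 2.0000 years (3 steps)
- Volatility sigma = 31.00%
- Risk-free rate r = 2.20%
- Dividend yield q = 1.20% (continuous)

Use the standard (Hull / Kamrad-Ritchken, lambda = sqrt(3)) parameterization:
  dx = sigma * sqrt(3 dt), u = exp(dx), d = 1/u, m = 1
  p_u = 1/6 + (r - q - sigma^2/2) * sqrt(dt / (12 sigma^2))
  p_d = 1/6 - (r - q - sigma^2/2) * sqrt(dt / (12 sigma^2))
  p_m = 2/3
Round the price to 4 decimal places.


Answer: Price = V(0,0) = 5.1433

Derivation:
dt = T/N = 0.666667; dx = sigma*sqrt(3*dt) = 0.438406
u = exp(dx) = 1.550234; d = 1/u = 0.645064
p_u = 0.137736, p_m = 0.666667, p_d = 0.195597
Discount per step: exp(-r*dt) = 0.985440
Stock lattice S(k, j) with j the centered position index:
  k=0: S(0,+0) = 22.7300
  k=1: S(1,-1) = 14.6623; S(1,+0) = 22.7300; S(1,+1) = 35.2368
  k=2: S(2,-2) = 9.4581; S(2,-1) = 14.6623; S(2,+0) = 22.7300; S(2,+1) = 35.2368; S(2,+2) = 54.6253
  k=3: S(3,-3) = 6.1011; S(3,-2) = 9.4581; S(3,-1) = 14.6623; S(3,+0) = 22.7300; S(3,+1) = 35.2368; S(3,+2) = 54.6253; S(3,+3) = 84.6821
Terminal payoffs V(N, j) = max(S_T - K, 0):
  V(3,-3) = 0.000000; V(3,-2) = 0.000000; V(3,-1) = 0.000000; V(3,+0) = 2.450000; V(3,+1) = 14.956830; V(3,+2) = 34.345349; V(3,+3) = 64.402100
Backward induction: V(k, j) = exp(-r*dt) * [p_u * V(k+1, j+1) + p_m * V(k+1, j) + p_d * V(k+1, j-1)]
  V(2,-2) = exp(-r*dt) * [p_u*0.000000 + p_m*0.000000 + p_d*0.000000] = 0.000000
  V(2,-1) = exp(-r*dt) * [p_u*2.450000 + p_m*0.000000 + p_d*0.000000] = 0.332540
  V(2,+0) = exp(-r*dt) * [p_u*14.956830 + p_m*2.450000 + p_d*0.000000] = 3.639654
  V(2,+1) = exp(-r*dt) * [p_u*34.345349 + p_m*14.956830 + p_d*2.450000] = 14.959998
  V(2,+2) = exp(-r*dt) * [p_u*64.402100 + p_m*34.345349 + p_d*14.956830] = 34.187793
  V(1,-1) = exp(-r*dt) * [p_u*3.639654 + p_m*0.332540 + p_d*0.000000] = 0.712479
  V(1,+0) = exp(-r*dt) * [p_u*14.959998 + p_m*3.639654 + p_d*0.332540] = 4.485736
  V(1,+1) = exp(-r*dt) * [p_u*34.187793 + p_m*14.959998 + p_d*3.639654] = 15.169999
  V(0,+0) = exp(-r*dt) * [p_u*15.169999 + p_m*4.485736 + p_d*0.712479] = 5.143315


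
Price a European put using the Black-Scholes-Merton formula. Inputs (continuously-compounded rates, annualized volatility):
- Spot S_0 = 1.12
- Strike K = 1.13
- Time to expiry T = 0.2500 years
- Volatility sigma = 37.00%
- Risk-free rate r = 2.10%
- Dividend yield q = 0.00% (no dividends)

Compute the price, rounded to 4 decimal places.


Answer: Price = 0.0848

Derivation:
d1 = (ln(S/K) + (r - q + 0.5*sigma^2) * T) / (sigma * sqrt(T)) = 0.07283001
d2 = d1 - sigma * sqrt(T) = -0.11216999
exp(-rT) = 0.99476376; exp(-qT) = 1.00000000
P = K * exp(-rT) * N(-d2) - S_0 * exp(-qT) * N(-d1)
N(-d1) = 0.47097069; N(-d2) = 0.54465569
P = 1.1300 * 0.99476376 * 0.54465569 - 1.1200 * 1.00000000 * 0.47097069 = 0.0848


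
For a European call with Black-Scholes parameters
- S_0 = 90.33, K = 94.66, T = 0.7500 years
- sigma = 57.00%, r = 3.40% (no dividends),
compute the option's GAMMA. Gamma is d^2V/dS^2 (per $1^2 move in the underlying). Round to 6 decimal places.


d1 = 0.2036235529; d2 = -0.2900109273
phi(d1) = 0.3907568385; exp(-qT) = 1.0000000000; exp(-rT) = 0.9748223790
Gamma = exp(-qT) * phi(d1) / (S * sigma * sqrt(T)) = 1.0000000000 * 0.3907568385 / (90.3300 * 0.5700 * 0.8660254038) = 0.008763

Answer: Gamma = 0.008763


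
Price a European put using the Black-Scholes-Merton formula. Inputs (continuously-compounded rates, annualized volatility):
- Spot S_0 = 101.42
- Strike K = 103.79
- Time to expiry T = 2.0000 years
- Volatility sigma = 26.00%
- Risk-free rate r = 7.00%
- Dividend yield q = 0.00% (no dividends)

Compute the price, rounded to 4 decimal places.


d1 = (ln(S/K) + (r - q + 0.5*sigma^2) * T) / (sigma * sqrt(T)) = 0.50177571
d2 = d1 - sigma * sqrt(T) = 0.13408018
exp(-rT) = 0.86935824; exp(-qT) = 1.00000000
P = K * exp(-rT) * N(-d2) - S_0 * exp(-qT) * N(-d1)
N(-d1) = 0.30791265; N(-d2) = 0.44666958
P = 103.7900 * 0.86935824 * 0.44666958 - 101.4200 * 1.00000000 * 0.30791265 = 9.0748

Answer: Price = 9.0748


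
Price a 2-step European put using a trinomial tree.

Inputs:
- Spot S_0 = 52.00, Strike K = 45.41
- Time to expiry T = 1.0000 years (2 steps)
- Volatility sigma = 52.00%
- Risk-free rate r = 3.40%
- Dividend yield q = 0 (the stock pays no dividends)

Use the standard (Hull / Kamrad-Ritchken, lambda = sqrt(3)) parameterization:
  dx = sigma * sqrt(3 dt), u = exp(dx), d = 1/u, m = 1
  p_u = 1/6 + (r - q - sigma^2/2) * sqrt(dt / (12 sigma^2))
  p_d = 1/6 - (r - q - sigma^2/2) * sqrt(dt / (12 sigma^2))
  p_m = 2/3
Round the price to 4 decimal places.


Answer: Price = V(0,0) = 6.0332

Derivation:
dt = T/N = 0.500000; dx = sigma*sqrt(3*dt) = 0.636867
u = exp(dx) = 1.890549; d = 1/u = 0.528947
p_u = 0.126941, p_m = 0.666667, p_d = 0.206392
Discount per step: exp(-r*dt) = 0.983144
Stock lattice S(k, j) with j the centered position index:
  k=0: S(0,+0) = 52.0000
  k=1: S(1,-1) = 27.5052; S(1,+0) = 52.0000; S(1,+1) = 98.3086
  k=2: S(2,-2) = 14.5488; S(2,-1) = 27.5052; S(2,+0) = 52.0000; S(2,+1) = 98.3086; S(2,+2) = 185.8572
Terminal payoffs V(N, j) = max(K - S_T, 0):
  V(2,-2) = 30.861192; V(2,-1) = 17.904764; V(2,+0) = 0.000000; V(2,+1) = 0.000000; V(2,+2) = 0.000000
Backward induction: V(k, j) = exp(-r*dt) * [p_u * V(k+1, j+1) + p_m * V(k+1, j) + p_d * V(k+1, j-1)]
  V(1,-1) = exp(-r*dt) * [p_u*0.000000 + p_m*17.904764 + p_d*30.861192] = 17.997452
  V(1,+0) = exp(-r*dt) * [p_u*0.000000 + p_m*0.000000 + p_d*17.904764] = 3.633116
  V(1,+1) = exp(-r*dt) * [p_u*0.000000 + p_m*0.000000 + p_d*0.000000] = 0.000000
  V(0,+0) = exp(-r*dt) * [p_u*0.000000 + p_m*3.633116 + p_d*17.997452] = 6.033173


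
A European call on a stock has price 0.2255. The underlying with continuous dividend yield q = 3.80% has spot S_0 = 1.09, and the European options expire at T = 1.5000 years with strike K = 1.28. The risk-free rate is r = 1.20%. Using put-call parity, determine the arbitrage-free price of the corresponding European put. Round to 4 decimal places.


Put-call parity: C - P = S_0 * exp(-qT) - K * exp(-rT).
S_0 * exp(-qT) = 1.0900 * 0.94459407 = 1.02960754
K * exp(-rT) = 1.2800 * 0.98216103 = 1.25716612
P = C - S*exp(-qT) + K*exp(-rT)
P = 0.2255 - 1.02960754 + 1.25716612 = 0.4531

Answer: Put price = 0.4531


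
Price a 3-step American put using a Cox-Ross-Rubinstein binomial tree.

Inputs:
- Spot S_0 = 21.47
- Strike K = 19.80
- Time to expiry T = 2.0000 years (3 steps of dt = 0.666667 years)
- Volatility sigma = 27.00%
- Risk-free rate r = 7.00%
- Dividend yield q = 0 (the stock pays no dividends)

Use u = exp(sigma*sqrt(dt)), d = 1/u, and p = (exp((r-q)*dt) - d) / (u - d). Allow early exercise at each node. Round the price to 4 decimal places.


dt = T/N = 0.666667
u = exp(sigma*sqrt(dt)) = 1.246643; d = 1/u = 0.802154
p = (exp((r-q)*dt) - d) / (u - d) = 0.552587
Discount per step: exp(-r*dt) = 0.954405
Stock lattice S(k, i) with i counting down-moves:
  k=0: S(0,0) = 21.4700
  k=1: S(1,0) = 26.7654; S(1,1) = 17.2223
  k=2: S(2,0) = 33.3669; S(2,1) = 21.4700; S(2,2) = 13.8149
  k=3: S(3,0) = 41.5966; S(3,1) = 26.7654; S(3,2) = 17.2223; S(3,3) = 11.0817
Terminal payoffs V(N, i) = max(K - S_T, 0):
  V(3,0) = 0.000000; V(3,1) = 0.000000; V(3,2) = 2.577743; V(3,3) = 8.718308
Backward induction: V(k, i) = exp(-r*dt) * [p * V(k+1, i) + (1-p) * V(k+1, i+1)]; then take max(V_cont, immediate exercise) for American.
  V(2,0) = exp(-r*dt) * [p*0.000000 + (1-p)*0.000000] = 0.000000; exercise = 0.000000; V(2,0) = max -> 0.000000
  V(2,1) = exp(-r*dt) * [p*0.000000 + (1-p)*2.577743] = 1.100732; exercise = 0.000000; V(2,1) = max -> 1.100732
  V(2,2) = exp(-r*dt) * [p*2.577743 + (1-p)*8.718308] = 5.082318; exercise = 5.985090; V(2,2) = max -> 5.985090
  V(1,0) = exp(-r*dt) * [p*0.000000 + (1-p)*1.100732] = 0.470028; exercise = 0.000000; V(1,0) = max -> 0.470028
  V(1,1) = exp(-r*dt) * [p*1.100732 + (1-p)*5.985090] = 3.136233; exercise = 2.577743; V(1,1) = max -> 3.136233
  V(0,0) = exp(-r*dt) * [p*0.470028 + (1-p)*3.136233] = 1.587103; exercise = 0.000000; V(0,0) = max -> 1.587103

Answer: Price = V(0,0) = 1.5871


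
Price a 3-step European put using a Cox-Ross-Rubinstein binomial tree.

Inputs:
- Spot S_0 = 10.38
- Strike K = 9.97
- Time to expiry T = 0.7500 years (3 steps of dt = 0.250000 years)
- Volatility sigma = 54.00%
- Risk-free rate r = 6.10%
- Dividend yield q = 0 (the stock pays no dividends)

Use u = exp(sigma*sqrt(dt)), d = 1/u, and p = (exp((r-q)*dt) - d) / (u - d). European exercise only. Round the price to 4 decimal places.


dt = T/N = 0.250000
u = exp(sigma*sqrt(dt)) = 1.309964; d = 1/u = 0.763379
p = (exp((r-q)*dt) - d) / (u - d) = 0.461021
Discount per step: exp(-r*dt) = 0.984866
Stock lattice S(k, i) with i counting down-moves:
  k=0: S(0,0) = 10.3800
  k=1: S(1,0) = 13.5974; S(1,1) = 7.9239
  k=2: S(2,0) = 17.8122; S(2,1) = 10.3800; S(2,2) = 6.0489
  k=3: S(3,0) = 23.3333; S(3,1) = 13.5974; S(3,2) = 7.9239; S(3,3) = 4.6176
Terminal payoffs V(N, i) = max(K - S_T, 0):
  V(3,0) = 0.000000; V(3,1) = 0.000000; V(3,2) = 2.046121; V(3,3) = 5.352373
Backward induction: V(k, i) = exp(-r*dt) * [p * V(k+1, i) + (1-p) * V(k+1, i+1)].
  V(2,0) = exp(-r*dt) * [p*0.000000 + (1-p)*0.000000] = 0.000000
  V(2,1) = exp(-r*dt) * [p*0.000000 + (1-p)*2.046121] = 1.086125
  V(2,2) = exp(-r*dt) * [p*2.046121 + (1-p)*5.352373] = 3.770184
  V(1,0) = exp(-r*dt) * [p*0.000000 + (1-p)*1.086125] = 0.576538
  V(1,1) = exp(-r*dt) * [p*1.086125 + (1-p)*3.770184] = 2.494443
  V(0,0) = exp(-r*dt) * [p*0.576538 + (1-p)*2.494443] = 1.585878

Answer: Price = V(0,0) = 1.5859


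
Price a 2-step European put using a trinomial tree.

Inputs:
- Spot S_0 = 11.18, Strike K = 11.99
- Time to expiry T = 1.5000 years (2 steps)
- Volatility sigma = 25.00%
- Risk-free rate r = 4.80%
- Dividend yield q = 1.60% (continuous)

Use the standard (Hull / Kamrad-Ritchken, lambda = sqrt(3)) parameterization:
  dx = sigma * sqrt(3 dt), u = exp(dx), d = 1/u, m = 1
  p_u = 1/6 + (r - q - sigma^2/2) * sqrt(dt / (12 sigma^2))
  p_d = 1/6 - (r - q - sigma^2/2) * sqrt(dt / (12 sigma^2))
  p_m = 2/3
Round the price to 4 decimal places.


dt = T/N = 0.750000; dx = sigma*sqrt(3*dt) = 0.375000
u = exp(dx) = 1.454991; d = 1/u = 0.687289
p_u = 0.167417, p_m = 0.666667, p_d = 0.165917
Discount per step: exp(-r*dt) = 0.964640
Stock lattice S(k, j) with j the centered position index:
  k=0: S(0,+0) = 11.1800
  k=1: S(1,-1) = 7.6839; S(1,+0) = 11.1800; S(1,+1) = 16.2668
  k=2: S(2,-2) = 5.2811; S(2,-1) = 7.6839; S(2,+0) = 11.1800; S(2,+1) = 16.2668; S(2,+2) = 23.6681
Terminal payoffs V(N, j) = max(K - S_T, 0):
  V(2,-2) = 6.708942; V(2,-1) = 4.306106; V(2,+0) = 0.810000; V(2,+1) = 0.000000; V(2,+2) = 0.000000
Backward induction: V(k, j) = exp(-r*dt) * [p_u * V(k+1, j+1) + p_m * V(k+1, j) + p_d * V(k+1, j-1)]
  V(1,-1) = exp(-r*dt) * [p_u*0.810000 + p_m*4.306106 + p_d*6.708942] = 3.973807
  V(1,+0) = exp(-r*dt) * [p_u*0.000000 + p_m*0.810000 + p_d*4.306106] = 1.210098
  V(1,+1) = exp(-r*dt) * [p_u*0.000000 + p_m*0.000000 + p_d*0.810000] = 0.129640
  V(0,+0) = exp(-r*dt) * [p_u*0.129640 + p_m*1.210098 + p_d*3.973807] = 1.435150

Answer: Price = V(0,0) = 1.4351


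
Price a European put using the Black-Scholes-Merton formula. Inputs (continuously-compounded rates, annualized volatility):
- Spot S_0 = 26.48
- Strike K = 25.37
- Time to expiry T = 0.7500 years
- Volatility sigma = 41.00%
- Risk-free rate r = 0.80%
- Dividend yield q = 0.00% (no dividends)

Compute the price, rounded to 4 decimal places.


Answer: Price = 3.0456

Derivation:
d1 = (ln(S/K) + (r - q + 0.5*sigma^2) * T) / (sigma * sqrt(T)) = 0.31503570
d2 = d1 - sigma * sqrt(T) = -0.04003471
exp(-rT) = 0.99401796; exp(-qT) = 1.00000000
P = K * exp(-rT) * N(-d2) - S_0 * exp(-qT) * N(-d1)
N(-d1) = 0.37636727; N(-d2) = 0.51596727
P = 25.3700 * 0.99401796 * 0.51596727 - 26.4800 * 1.00000000 * 0.37636727 = 3.0456


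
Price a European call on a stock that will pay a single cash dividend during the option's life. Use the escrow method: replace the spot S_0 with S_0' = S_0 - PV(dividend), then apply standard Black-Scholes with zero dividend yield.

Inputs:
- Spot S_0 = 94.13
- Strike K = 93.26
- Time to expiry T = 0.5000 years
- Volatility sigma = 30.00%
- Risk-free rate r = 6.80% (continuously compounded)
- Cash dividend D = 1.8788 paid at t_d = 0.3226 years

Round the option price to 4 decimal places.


Answer: Price = 8.8272

Derivation:
PV(D) = D * exp(-r * t_d) = 1.8788 * 0.97830206 = 1.83803391
S_0' = S_0 - PV(D) = 94.1300 - 1.83803391 = 92.29196609
d1 = (ln(S_0'/K) + (r + sigma^2/2)*T) / (sigma*sqrt(T)) = 0.21715629
d2 = d1 - sigma*sqrt(T) = 0.00502425
exp(-rT) = 0.96657150
N(d1) = 0.58595673; N(d2) = 0.50200438
C = S_0' * N(d1) - K * exp(-rT) * N(d2) = 92.29196609 * 0.58595673 - 93.2600 * 0.96657150 * 0.50200438 = 8.8272


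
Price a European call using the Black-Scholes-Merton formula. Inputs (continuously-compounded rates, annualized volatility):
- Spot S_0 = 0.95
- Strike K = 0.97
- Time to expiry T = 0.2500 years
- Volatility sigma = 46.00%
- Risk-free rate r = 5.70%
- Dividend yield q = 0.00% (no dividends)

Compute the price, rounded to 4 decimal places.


d1 = (ln(S/K) + (r - q + 0.5*sigma^2) * T) / (sigma * sqrt(T)) = 0.08637354
d2 = d1 - sigma * sqrt(T) = -0.14362646
exp(-rT) = 0.98585105; exp(-qT) = 1.00000000
C = S_0 * exp(-qT) * N(d1) - K * exp(-rT) * N(d2)
N(d1) = 0.53441526; N(d2) = 0.44289772
C = 0.9500 * 1.00000000 * 0.53441526 - 0.9700 * 0.98585105 * 0.44289772 = 0.0842

Answer: Price = 0.0842


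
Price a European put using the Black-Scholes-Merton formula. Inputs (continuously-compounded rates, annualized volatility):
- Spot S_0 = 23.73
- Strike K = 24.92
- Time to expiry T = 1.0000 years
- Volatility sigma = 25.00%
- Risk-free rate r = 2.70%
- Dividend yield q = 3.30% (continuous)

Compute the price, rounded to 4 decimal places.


d1 = (ln(S/K) + (r - q + 0.5*sigma^2) * T) / (sigma * sqrt(T)) = -0.09472249
d2 = d1 - sigma * sqrt(T) = -0.34472249
exp(-rT) = 0.97336124; exp(-qT) = 0.96753856
P = K * exp(-rT) * N(-d2) - S_0 * exp(-qT) * N(-d1)
N(-d1) = 0.53773237; N(-d2) = 0.63484850
P = 24.9200 * 0.97336124 * 0.63484850 - 23.7300 * 0.96753856 * 0.53773237 = 3.0528

Answer: Price = 3.0528


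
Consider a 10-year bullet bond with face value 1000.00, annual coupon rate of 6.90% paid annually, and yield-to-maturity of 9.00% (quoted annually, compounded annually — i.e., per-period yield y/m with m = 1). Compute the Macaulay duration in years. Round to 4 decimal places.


Coupon per period c = face * coupon_rate / m = 69.000000
Periods per year m = 1; per-period yield y/m = 0.090000
Number of cashflows N = 10
Cashflows (t years, CF_t, discount factor 1/(1+y/m)^(m*t), PV):
  t = 1.0000: CF_t = 69.000000, DF = 0.917431, PV = 63.302752
  t = 2.0000: CF_t = 69.000000, DF = 0.841680, PV = 58.075920
  t = 3.0000: CF_t = 69.000000, DF = 0.772183, PV = 53.280660
  t = 4.0000: CF_t = 69.000000, DF = 0.708425, PV = 48.881340
  t = 5.0000: CF_t = 69.000000, DF = 0.649931, PV = 44.845266
  t = 6.0000: CF_t = 69.000000, DF = 0.596267, PV = 41.142446
  t = 7.0000: CF_t = 69.000000, DF = 0.547034, PV = 37.745363
  t = 8.0000: CF_t = 69.000000, DF = 0.501866, PV = 34.628773
  t = 9.0000: CF_t = 69.000000, DF = 0.460428, PV = 31.769517
  t = 10.0000: CF_t = 1069.000000, DF = 0.422411, PV = 451.557153
Price P = sum_t PV_t = 865.229188
Macaulay numerator sum_t t * PV_t:
  t * PV_t at t = 1.0000: 63.302752
  t * PV_t at t = 2.0000: 116.151839
  t * PV_t at t = 3.0000: 159.841980
  t * PV_t at t = 4.0000: 195.525358
  t * PV_t at t = 5.0000: 224.226328
  t * PV_t at t = 6.0000: 246.854673
  t * PV_t at t = 7.0000: 264.217540
  t * PV_t at t = 8.0000: 277.030186
  t * PV_t at t = 9.0000: 285.925651
  t * PV_t at t = 10.0000: 4515.571526
Macaulay duration D = (sum_t t * PV_t) / P = 6348.647835 / 865.229188 = 7.337533

Answer: Macaulay duration = 7.3375 years


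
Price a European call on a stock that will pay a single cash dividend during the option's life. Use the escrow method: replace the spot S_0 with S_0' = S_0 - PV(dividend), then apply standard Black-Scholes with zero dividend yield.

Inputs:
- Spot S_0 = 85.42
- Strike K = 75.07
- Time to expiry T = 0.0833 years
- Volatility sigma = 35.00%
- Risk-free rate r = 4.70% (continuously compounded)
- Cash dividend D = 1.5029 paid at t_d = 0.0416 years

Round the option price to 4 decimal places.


PV(D) = D * exp(-r * t_d) = 1.5029 * 0.99804671 = 1.49996440
S_0' = S_0 - PV(D) = 85.4200 - 1.49996440 = 83.92003560
d1 = (ln(S_0'/K) + (r + sigma^2/2)*T) / (sigma*sqrt(T)) = 1.19248928
d2 = d1 - sigma*sqrt(T) = 1.09147319
exp(-rT) = 0.99609255
N(d1) = 0.88346527; N(d2) = 0.86246764
C = S_0' * N(d1) - K * exp(-rT) * N(d2) = 83.92003560 * 0.88346527 - 75.0700 * 0.99609255 * 0.86246764 = 9.6480

Answer: Price = 9.6480


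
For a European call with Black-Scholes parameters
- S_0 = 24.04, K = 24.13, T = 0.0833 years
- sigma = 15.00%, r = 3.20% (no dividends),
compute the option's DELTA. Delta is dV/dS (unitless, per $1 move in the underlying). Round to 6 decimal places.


Answer: Delta = 0.498765

Derivation:
d1 = -0.0030962553; d2 = -0.0463888644
phi(d1) = 0.3989403681; exp(-qT) = 1.0000000000; exp(-rT) = 0.9973379496
N(d1) = 0.4987647748
Delta = exp(-qT) * N(d1) = 1.0000000000 * 0.4987647748 = 0.498765


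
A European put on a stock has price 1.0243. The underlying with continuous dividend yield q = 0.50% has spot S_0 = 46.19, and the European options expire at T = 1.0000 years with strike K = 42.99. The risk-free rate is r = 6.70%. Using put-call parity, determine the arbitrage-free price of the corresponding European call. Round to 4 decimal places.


Put-call parity: C - P = S_0 * exp(-qT) - K * exp(-rT).
S_0 * exp(-qT) = 46.1900 * 0.99501248 = 45.95962641
K * exp(-rT) = 42.9900 * 0.93519520 = 40.20404171
C = P + S*exp(-qT) - K*exp(-rT)
C = 1.0243 + 45.95962641 - 40.20404171 = 6.7799

Answer: Call price = 6.7799


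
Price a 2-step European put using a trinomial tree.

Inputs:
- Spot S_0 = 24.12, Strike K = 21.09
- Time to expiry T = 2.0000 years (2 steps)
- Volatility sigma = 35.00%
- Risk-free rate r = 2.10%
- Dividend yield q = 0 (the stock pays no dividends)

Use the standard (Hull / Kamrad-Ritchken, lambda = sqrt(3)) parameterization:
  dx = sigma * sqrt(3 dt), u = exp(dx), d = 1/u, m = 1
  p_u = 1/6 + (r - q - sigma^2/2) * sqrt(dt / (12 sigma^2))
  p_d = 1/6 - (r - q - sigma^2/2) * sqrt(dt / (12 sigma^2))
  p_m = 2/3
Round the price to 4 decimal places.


Answer: Price = V(0,0) = 2.5605

Derivation:
dt = T/N = 1.000000; dx = sigma*sqrt(3*dt) = 0.606218
u = exp(dx) = 1.833484; d = 1/u = 0.545410
p_u = 0.133469, p_m = 0.666667, p_d = 0.199864
Discount per step: exp(-r*dt) = 0.979219
Stock lattice S(k, j) with j the centered position index:
  k=0: S(0,+0) = 24.1200
  k=1: S(1,-1) = 13.1553; S(1,+0) = 24.1200; S(1,+1) = 44.2236
  k=2: S(2,-2) = 7.1750; S(2,-1) = 13.1553; S(2,+0) = 24.1200; S(2,+1) = 44.2236; S(2,+2) = 81.0833
Terminal payoffs V(N, j) = max(K - S_T, 0):
  V(2,-2) = 13.914978; V(2,-1) = 7.934715; V(2,+0) = 0.000000; V(2,+1) = 0.000000; V(2,+2) = 0.000000
Backward induction: V(k, j) = exp(-r*dt) * [p_u * V(k+1, j+1) + p_m * V(k+1, j) + p_d * V(k+1, j-1)]
  V(1,-1) = exp(-r*dt) * [p_u*0.000000 + p_m*7.934715 + p_d*13.914978] = 7.903195
  V(1,+0) = exp(-r*dt) * [p_u*0.000000 + p_m*0.000000 + p_d*7.934715] = 1.552910
  V(1,+1) = exp(-r*dt) * [p_u*0.000000 + p_m*0.000000 + p_d*0.000000] = 0.000000
  V(0,+0) = exp(-r*dt) * [p_u*0.000000 + p_m*1.552910 + p_d*7.903195] = 2.560501


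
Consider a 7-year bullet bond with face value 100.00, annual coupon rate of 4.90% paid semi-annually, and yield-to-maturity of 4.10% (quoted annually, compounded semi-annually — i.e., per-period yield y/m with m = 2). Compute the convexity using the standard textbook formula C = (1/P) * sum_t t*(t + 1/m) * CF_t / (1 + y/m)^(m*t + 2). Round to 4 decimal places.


Coupon per period c = face * coupon_rate / m = 2.450000
Periods per year m = 2; per-period yield y/m = 0.020500
Number of cashflows N = 14
Cashflows (t years, CF_t, discount factor 1/(1+y/m)^(m*t), PV):
  t = 0.5000: CF_t = 2.450000, DF = 0.979912, PV = 2.400784
  t = 1.0000: CF_t = 2.450000, DF = 0.960227, PV = 2.352557
  t = 1.5000: CF_t = 2.450000, DF = 0.940938, PV = 2.305298
  t = 2.0000: CF_t = 2.450000, DF = 0.922036, PV = 2.258989
  t = 2.5000: CF_t = 2.450000, DF = 0.903514, PV = 2.213610
  t = 3.0000: CF_t = 2.450000, DF = 0.885364, PV = 2.169142
  t = 3.5000: CF_t = 2.450000, DF = 0.867579, PV = 2.125568
  t = 4.0000: CF_t = 2.450000, DF = 0.850151, PV = 2.082869
  t = 4.5000: CF_t = 2.450000, DF = 0.833073, PV = 2.041028
  t = 5.0000: CF_t = 2.450000, DF = 0.816338, PV = 2.000028
  t = 5.5000: CF_t = 2.450000, DF = 0.799939, PV = 1.959851
  t = 6.0000: CF_t = 2.450000, DF = 0.783870, PV = 1.920481
  t = 6.5000: CF_t = 2.450000, DF = 0.768123, PV = 1.881902
  t = 7.0000: CF_t = 102.450000, DF = 0.752693, PV = 77.113397
Price P = sum_t PV_t = 104.825503
Convexity numerator sum_t t*(t + 1/m) * CF_t / (1+y/m)^(m*t + 2):
  t = 0.5000: term = 1.152649
  t = 1.0000: term = 3.388483
  t = 1.5000: term = 6.640829
  t = 2.0000: term = 10.845711
  t = 2.5000: term = 15.941761
  t = 3.0000: term = 21.870127
  t = 3.5000: term = 28.574395
  t = 4.0000: term = 36.000497
  t = 4.5000: term = 44.096640
  t = 5.0000: term = 52.813223
  t = 5.5000: term = 62.102761
  t = 6.0000: term = 71.919816
  t = 6.5000: term = 82.220923
  t = 7.0000: term = 3887.434829
Convexity = (1/P) * sum = 4325.002642 / 104.825503 = 41.259069

Answer: Convexity = 41.2591


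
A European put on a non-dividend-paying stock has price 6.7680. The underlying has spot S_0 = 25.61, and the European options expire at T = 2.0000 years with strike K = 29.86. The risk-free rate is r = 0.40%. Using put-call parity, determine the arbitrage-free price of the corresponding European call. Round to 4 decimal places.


Answer: Call price = 2.7559

Derivation:
Put-call parity: C - P = S_0 * exp(-qT) - K * exp(-rT).
S_0 * exp(-qT) = 25.6100 * 1.00000000 = 25.61000000
K * exp(-rT) = 29.8600 * 0.99203191 = 29.62207298
C = P + S*exp(-qT) - K*exp(-rT)
C = 6.7680 + 25.61000000 - 29.62207298 = 2.7559


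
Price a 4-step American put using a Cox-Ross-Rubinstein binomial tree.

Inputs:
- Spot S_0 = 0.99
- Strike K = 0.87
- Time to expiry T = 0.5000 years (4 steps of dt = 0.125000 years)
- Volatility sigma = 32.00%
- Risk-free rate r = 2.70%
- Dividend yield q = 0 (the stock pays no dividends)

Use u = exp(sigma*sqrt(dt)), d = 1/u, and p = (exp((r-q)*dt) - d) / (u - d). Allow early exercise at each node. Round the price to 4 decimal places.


dt = T/N = 0.125000
u = exp(sigma*sqrt(dt)) = 1.119785; d = 1/u = 0.893028
p = (exp((r-q)*dt) - d) / (u - d) = 0.486655
Discount per step: exp(-r*dt) = 0.996631
Stock lattice S(k, i) with i counting down-moves:
  k=0: S(0,0) = 0.9900
  k=1: S(1,0) = 1.1086; S(1,1) = 0.8841
  k=2: S(2,0) = 1.2414; S(2,1) = 0.9900; S(2,2) = 0.7895
  k=3: S(3,0) = 1.3901; S(3,1) = 1.1086; S(3,2) = 0.8841; S(3,3) = 0.7051
  k=4: S(4,0) = 1.5566; S(4,1) = 1.2414; S(4,2) = 0.9900; S(4,3) = 0.7895; S(4,4) = 0.6296
Terminal payoffs V(N, i) = max(K - S_T, 0):
  V(4,0) = 0.000000; V(4,1) = 0.000000; V(4,2) = 0.000000; V(4,3) = 0.080476; V(4,4) = 0.240355
Backward induction: V(k, i) = exp(-r*dt) * [p * V(k+1, i) + (1-p) * V(k+1, i+1)]; then take max(V_cont, immediate exercise) for American.
  V(3,0) = exp(-r*dt) * [p*0.000000 + (1-p)*0.000000] = 0.000000; exercise = 0.000000; V(3,0) = max -> 0.000000
  V(3,1) = exp(-r*dt) * [p*0.000000 + (1-p)*0.000000] = 0.000000; exercise = 0.000000; V(3,1) = max -> 0.000000
  V(3,2) = exp(-r*dt) * [p*0.000000 + (1-p)*0.080476] = 0.041173; exercise = 0.000000; V(3,2) = max -> 0.041173
  V(3,3) = exp(-r*dt) * [p*0.080476 + (1-p)*0.240355] = 0.162001; exercise = 0.164932; V(3,3) = max -> 0.164932
  V(2,0) = exp(-r*dt) * [p*0.000000 + (1-p)*0.000000] = 0.000000; exercise = 0.000000; V(2,0) = max -> 0.000000
  V(2,1) = exp(-r*dt) * [p*0.000000 + (1-p)*0.041173] = 0.021065; exercise = 0.000000; V(2,1) = max -> 0.021065
  V(2,2) = exp(-r*dt) * [p*0.041173 + (1-p)*0.164932] = 0.104351; exercise = 0.080476; V(2,2) = max -> 0.104351
  V(1,0) = exp(-r*dt) * [p*0.000000 + (1-p)*0.021065] = 0.010777; exercise = 0.000000; V(1,0) = max -> 0.010777
  V(1,1) = exp(-r*dt) * [p*0.021065 + (1-p)*0.104351] = 0.063604; exercise = 0.000000; V(1,1) = max -> 0.063604
  V(0,0) = exp(-r*dt) * [p*0.010777 + (1-p)*0.063604] = 0.037768; exercise = 0.000000; V(0,0) = max -> 0.037768

Answer: Price = V(0,0) = 0.0378


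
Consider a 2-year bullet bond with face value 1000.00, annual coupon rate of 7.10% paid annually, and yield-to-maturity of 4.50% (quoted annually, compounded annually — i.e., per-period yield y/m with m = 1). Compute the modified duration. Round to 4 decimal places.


Coupon per period c = face * coupon_rate / m = 71.000000
Periods per year m = 1; per-period yield y/m = 0.045000
Number of cashflows N = 2
Cashflows (t years, CF_t, discount factor 1/(1+y/m)^(m*t), PV):
  t = 1.0000: CF_t = 71.000000, DF = 0.956938, PV = 67.942584
  t = 2.0000: CF_t = 1071.000000, DF = 0.915730, PV = 980.746778
Price P = sum_t PV_t = 1048.689362
First compute Macaulay numerator sum_t t * PV_t:
  t * PV_t at t = 1.0000: 67.942584
  t * PV_t at t = 2.0000: 1961.493556
Macaulay duration D = 2029.436139 / 1048.689362 = 1.935212
Modified duration = D / (1 + y/m) = 1.935212 / (1 + 0.045000) = 1.851877

Answer: Modified duration = 1.8519


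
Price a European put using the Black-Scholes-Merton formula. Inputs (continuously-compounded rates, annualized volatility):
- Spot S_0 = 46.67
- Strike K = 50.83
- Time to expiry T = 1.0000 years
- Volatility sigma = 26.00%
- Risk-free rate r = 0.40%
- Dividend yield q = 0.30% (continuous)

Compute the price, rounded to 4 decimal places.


d1 = (ln(S/K) + (r - q + 0.5*sigma^2) * T) / (sigma * sqrt(T)) = -0.19455835
d2 = d1 - sigma * sqrt(T) = -0.45455835
exp(-rT) = 0.99600799; exp(-qT) = 0.99700450
P = K * exp(-rT) * N(-d2) - S_0 * exp(-qT) * N(-d1)
N(-d1) = 0.57713064; N(-d2) = 0.67528650
P = 50.8300 * 0.99600799 * 0.67528650 - 46.6700 * 0.99700450 * 0.57713064 = 7.3338

Answer: Price = 7.3338


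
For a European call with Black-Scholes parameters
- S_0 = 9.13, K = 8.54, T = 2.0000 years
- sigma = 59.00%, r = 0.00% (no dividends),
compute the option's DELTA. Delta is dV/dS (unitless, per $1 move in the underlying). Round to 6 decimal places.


Answer: Delta = 0.690496

Derivation:
d1 = 0.4972574874; d2 = -0.3371285144
phi(d1) = 0.3525471039; exp(-qT) = 1.0000000000; exp(-rT) = 1.0000000000
N(d1) = 0.6904962566
Delta = exp(-qT) * N(d1) = 1.0000000000 * 0.6904962566 = 0.690496


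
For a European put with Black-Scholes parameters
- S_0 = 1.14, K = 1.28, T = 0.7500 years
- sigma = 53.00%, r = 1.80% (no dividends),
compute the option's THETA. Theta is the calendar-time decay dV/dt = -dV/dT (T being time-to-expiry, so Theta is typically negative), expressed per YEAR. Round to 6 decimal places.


Answer: Theta = -0.123829

Derivation:
d1 = 0.0065484254; d2 = -0.4524450386
phi(d1) = 0.3989337268; exp(-qT) = 1.0000000000; exp(-rT) = 0.9865907163
Theta = -S*exp(-qT)*phi(d1)*sigma/(2*sqrt(T)) + r*K*exp(-rT)*N(-d2) - q*S*exp(-qT)*N(-d1)
N(-d1) = 0.4973875749; N(-d2) = 0.6745257964; sqrt(T) = 0.8660254038
Term 1 = -1.1400 * 1.0000000000 * 0.3989337268 * 0.5300 / (2 * 0.8660254038) = -0.1391620596
Term 2 = 0.0180 * 1.2800 * 0.9865907163 * 0.6745257964 = 0.0153326797
Term 3 = 0 (no dividend yield, q = 0)
Theta = -0.1391620596 + (0.0153326797) + (0.0000000000) = -0.123829


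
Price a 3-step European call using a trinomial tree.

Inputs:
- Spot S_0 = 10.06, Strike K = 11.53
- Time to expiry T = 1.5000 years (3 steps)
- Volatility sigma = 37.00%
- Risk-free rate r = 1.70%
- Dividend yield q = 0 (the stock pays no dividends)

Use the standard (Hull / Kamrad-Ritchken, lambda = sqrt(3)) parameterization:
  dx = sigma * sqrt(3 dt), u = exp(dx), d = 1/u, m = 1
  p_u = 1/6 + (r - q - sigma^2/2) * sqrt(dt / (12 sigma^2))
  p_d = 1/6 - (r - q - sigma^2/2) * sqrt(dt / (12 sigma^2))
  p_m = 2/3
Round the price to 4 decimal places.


dt = T/N = 0.500000; dx = sigma*sqrt(3*dt) = 0.453156
u = exp(dx) = 1.573269; d = 1/u = 0.635619
p_u = 0.138282, p_m = 0.666667, p_d = 0.195051
Discount per step: exp(-r*dt) = 0.991536
Stock lattice S(k, j) with j the centered position index:
  k=0: S(0,+0) = 10.0600
  k=1: S(1,-1) = 6.3943; S(1,+0) = 10.0600; S(1,+1) = 15.8271
  k=2: S(2,-2) = 4.0644; S(2,-1) = 6.3943; S(2,+0) = 10.0600; S(2,+1) = 15.8271; S(2,+2) = 24.9003
  k=3: S(3,-3) = 2.5834; S(3,-2) = 4.0644; S(3,-1) = 6.3943; S(3,+0) = 10.0600; S(3,+1) = 15.8271; S(3,+2) = 24.9003; S(3,+3) = 39.1748
Terminal payoffs V(N, j) = max(S_T - K, 0):
  V(3,-3) = 0.000000; V(3,-2) = 0.000000; V(3,-1) = 0.000000; V(3,+0) = 0.000000; V(3,+1) = 4.297086; V(3,+2) = 13.370263; V(3,+3) = 27.644811
Backward induction: V(k, j) = exp(-r*dt) * [p_u * V(k+1, j+1) + p_m * V(k+1, j) + p_d * V(k+1, j-1)]
  V(2,-2) = exp(-r*dt) * [p_u*0.000000 + p_m*0.000000 + p_d*0.000000] = 0.000000
  V(2,-1) = exp(-r*dt) * [p_u*0.000000 + p_m*0.000000 + p_d*0.000000] = 0.000000
  V(2,+0) = exp(-r*dt) * [p_u*4.297086 + p_m*0.000000 + p_d*0.000000] = 0.589182
  V(2,+1) = exp(-r*dt) * [p_u*13.370263 + p_m*4.297086 + p_d*0.000000] = 4.673700
  V(2,+2) = exp(-r*dt) * [p_u*27.644811 + p_m*13.370263 + p_d*4.297086] = 13.459556
  V(1,-1) = exp(-r*dt) * [p_u*0.589182 + p_m*0.000000 + p_d*0.000000] = 0.080784
  V(1,+0) = exp(-r*dt) * [p_u*4.673700 + p_m*0.589182 + p_d*0.000000] = 1.030283
  V(1,+1) = exp(-r*dt) * [p_u*13.459556 + p_m*4.673700 + p_d*0.589182] = 5.048842
  V(0,+0) = exp(-r*dt) * [p_u*5.048842 + p_m*1.030283 + p_d*0.080784] = 1.388922

Answer: Price = V(0,0) = 1.3889
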